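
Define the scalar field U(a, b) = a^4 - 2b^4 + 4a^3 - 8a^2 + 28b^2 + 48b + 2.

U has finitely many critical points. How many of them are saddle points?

U separates as a function of a plus a function of b, so ∇U=0 decouples.
∂U/∂a = 4a(a - 1)(a + 4) = 0 at a ∈ {-4, 0, 1}; ∂U/∂b = -8(b - 3)(b + 1)(b + 2) = 0 at b ∈ {-2, -1, 3}.
The Hessian is diagonal: diag(U_aa, U_bb). Second derivatives: U_aa(-4)=80, U_aa(0)=-16, U_aa(1)=20; U_bb(-2)=-40, U_bb(-1)=32, U_bb(3)=-160.
Saddle points occur where the two diagonal entries have opposite signs: (-4, -2), (-4, 3), (0, -1), (1, -2), (1, 3). Count: 5.

5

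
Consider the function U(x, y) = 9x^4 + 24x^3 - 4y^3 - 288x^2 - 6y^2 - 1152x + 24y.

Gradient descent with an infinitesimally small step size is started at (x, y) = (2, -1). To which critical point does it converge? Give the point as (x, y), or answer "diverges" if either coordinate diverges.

U is separable, so gradient descent decouples: x follows -∂U/∂x, y follows -∂U/∂y.
∂U/∂x = 36(x - 4)(x + 2)(x + 4); at x=2 this is -1728, so x increases.
∂U/∂y = -12(y - 1)(y + 2); at y=-1 this is 24, so y decreases.
x converges to its nearest critical value 4 (a local min of the x-part); y converges to -2. The iterate converges to (4, -2).

(4, -2)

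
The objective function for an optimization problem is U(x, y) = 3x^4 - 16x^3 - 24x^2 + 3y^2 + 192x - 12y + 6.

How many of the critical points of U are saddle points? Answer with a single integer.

U separates as a function of x plus a function of y, so ∇U=0 decouples.
∂U/∂x = 12(x - 4)(x - 2)(x + 2) = 0 at x ∈ {-2, 2, 4}; ∂U/∂y = 6(y - 2) = 0 at y ∈ {2}.
The Hessian is diagonal: diag(U_xx, U_yy). Second derivatives: U_xx(-2)=288, U_xx(2)=-96, U_xx(4)=144; U_yy(2)=6.
Saddle points occur where the two diagonal entries have opposite signs: (2, 2). Count: 1.

1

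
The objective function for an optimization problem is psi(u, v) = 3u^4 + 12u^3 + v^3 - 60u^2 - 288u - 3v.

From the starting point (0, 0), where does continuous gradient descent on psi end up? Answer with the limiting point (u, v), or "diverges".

(3, 1)

psi is separable, so gradient descent decouples: u follows -∂psi/∂u, v follows -∂psi/∂v.
∂psi/∂u = 12(u - 3)(u + 2)(u + 4); at u=0 this is -288, so u increases.
∂psi/∂v = 3(v - 1)(v + 1); at v=0 this is -3, so v increases.
u converges to its nearest critical value 3 (a local min of the u-part); v converges to 1. The iterate converges to (3, 1).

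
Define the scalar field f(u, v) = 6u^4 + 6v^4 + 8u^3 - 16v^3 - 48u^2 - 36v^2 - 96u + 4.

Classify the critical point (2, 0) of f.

The mixed partial ∂²f/∂u∂v is 0, so the Hessian at any point is diag(f_uu, f_vv) = diag(24(3u^2 + 2u - 4), 24(3v^2 - 4v - 3)).
At (2, 0): H = diag(288, -72).
The eigenvalues have opposite signs, so H is indefinite: a saddle point.

saddle point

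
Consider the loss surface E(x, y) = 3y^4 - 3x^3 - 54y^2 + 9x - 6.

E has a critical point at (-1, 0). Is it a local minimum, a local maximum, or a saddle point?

saddle point

The mixed partial ∂²E/∂x∂y is 0, so the Hessian at any point is diag(E_xx, E_yy) = diag(-18x, 36(y^2 - 3)).
At (-1, 0): H = diag(18, -108).
The eigenvalues have opposite signs, so H is indefinite: a saddle point.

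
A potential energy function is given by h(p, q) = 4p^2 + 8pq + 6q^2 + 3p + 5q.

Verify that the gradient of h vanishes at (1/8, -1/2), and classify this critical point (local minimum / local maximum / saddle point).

local minimum

∇h = (8p + 8q + 3, 8p + 12q + 5); substituting (1/8, -1/2) gives ∇h = (0, 0), so (1/8, -1/2) is indeed a critical point.
The Hessian of h is constant: H = [[8, 8], [8, 12]].
det(H) = 8·12 − 8² = 32.
det(H) > 0 and tr(H) = 20 > 0, so H is positive definite and the point is a local minimum.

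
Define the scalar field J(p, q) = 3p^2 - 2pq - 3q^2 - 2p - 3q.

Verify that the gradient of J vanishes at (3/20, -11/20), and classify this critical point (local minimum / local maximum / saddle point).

saddle point

∇J = (6p - 2q - 2, -2p - 6q - 3); substituting (3/20, -11/20) gives ∇J = (0, 0), so (3/20, -11/20) is indeed a critical point.
The Hessian of J is constant: H = [[6, -2], [-2, -6]].
det(H) = 6·(-6) − (-2)² = -40.
Since det(H) < 0, H is indefinite and the critical point is a saddle point.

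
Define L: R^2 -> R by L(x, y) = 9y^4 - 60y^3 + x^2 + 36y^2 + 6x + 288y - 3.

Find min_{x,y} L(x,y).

L(x,y) separates as P(x) + Q(y) − 3, so its minimum is min P + min Q − 3.
P'(x) = 2x + 6 vanishes at x ∈ {-3}; Q'(y) = 36(y - 4)(y - 2)(y + 1) vanishes at y ∈ {-1, 2, 4}.
Local minima of P (where P''>0): P(-3)=-9. Local minima of Q: Q(-1)=-183, Q(4)=192.
So the global minimum of L is P(-3) + Q(-1) − 3 = -9 − 183 − 3 = -195, attained at (-3, -1).

-195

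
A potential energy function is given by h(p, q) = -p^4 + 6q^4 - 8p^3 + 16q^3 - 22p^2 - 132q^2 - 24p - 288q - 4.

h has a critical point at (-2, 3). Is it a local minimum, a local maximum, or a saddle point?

The mixed partial ∂²h/∂p∂q is 0, so the Hessian at any point is diag(h_pp, h_qq) = diag(-4(3p^2 + 12p + 11), 24(3q^2 + 4q - 11)).
At (-2, 3): H = diag(4, 672).
Both eigenvalues are positive, so H is positive definite: a local minimum.

local minimum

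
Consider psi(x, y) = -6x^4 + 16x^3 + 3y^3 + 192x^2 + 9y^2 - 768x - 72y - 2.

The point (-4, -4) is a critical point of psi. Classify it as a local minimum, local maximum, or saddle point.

local maximum

The mixed partial ∂²psi/∂x∂y is 0, so the Hessian at any point is diag(psi_xx, psi_yy) = diag(24(-3x^2 + 4x + 16), 18(y + 1)).
At (-4, -4): H = diag(-1152, -54).
Both eigenvalues are negative, so H is negative definite: a local maximum.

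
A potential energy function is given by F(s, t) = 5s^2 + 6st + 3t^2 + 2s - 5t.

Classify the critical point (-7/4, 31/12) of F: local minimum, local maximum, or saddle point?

local minimum

The Hessian of F is constant: H = [[10, 6], [6, 6]].
det(H) = 10·6 − 6² = 24.
det(H) > 0 and tr(H) = 16 > 0, so H is positive definite and the point is a local minimum.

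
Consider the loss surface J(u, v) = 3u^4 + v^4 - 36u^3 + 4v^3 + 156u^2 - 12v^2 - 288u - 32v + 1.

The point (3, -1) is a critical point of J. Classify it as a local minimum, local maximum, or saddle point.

local maximum

The mixed partial ∂²J/∂u∂v is 0, so the Hessian at any point is diag(J_uu, J_vv) = diag(12(3u^2 - 18u + 26), 12(v^2 + 2v - 2)).
At (3, -1): H = diag(-12, -36).
Both eigenvalues are negative, so H is negative definite: a local maximum.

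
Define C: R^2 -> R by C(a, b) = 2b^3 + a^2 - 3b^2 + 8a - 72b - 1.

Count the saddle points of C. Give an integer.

1

C separates as a function of a plus a function of b, so ∇C=0 decouples.
∂C/∂a = 2(a + 4) = 0 at a ∈ {-4}; ∂C/∂b = 6(b - 4)(b + 3) = 0 at b ∈ {-3, 4}.
The Hessian is diagonal: diag(C_aa, C_bb). Second derivatives: C_aa(-4)=2; C_bb(-3)=-42, C_bb(4)=42.
Saddle points occur where the two diagonal entries have opposite signs: (-4, -3). Count: 1.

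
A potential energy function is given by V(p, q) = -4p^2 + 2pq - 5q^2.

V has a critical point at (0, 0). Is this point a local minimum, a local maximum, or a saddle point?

The Hessian of V is constant: H = [[-8, 2], [2, -10]].
det(H) = (-8)·(-10) − 2² = 76.
det(H) > 0 and tr(H) = -18 < 0, so H is negative definite and the point is a local maximum.

local maximum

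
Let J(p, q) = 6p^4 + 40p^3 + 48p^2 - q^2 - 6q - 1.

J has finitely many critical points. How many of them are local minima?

J separates as a function of p plus a function of q, so ∇J=0 decouples.
∂J/∂p = 24p(p + 1)(p + 4) = 0 at p ∈ {-4, -1, 0}; ∂J/∂q = -2(q + 3) = 0 at q ∈ {-3}.
The Hessian is diagonal: diag(J_pp, J_qq). Second derivatives: J_pp(-4)=288, J_pp(-1)=-72, J_pp(0)=96; J_qq(-3)=-2.
Local minima occur where both diagonal entries positive: none. Count: 0.

0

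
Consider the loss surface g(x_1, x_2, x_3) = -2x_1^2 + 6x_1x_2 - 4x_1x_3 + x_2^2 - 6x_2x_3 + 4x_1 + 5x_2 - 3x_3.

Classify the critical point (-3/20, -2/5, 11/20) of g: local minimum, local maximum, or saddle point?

saddle point

The Hessian is constant: H = [[-4, 6, -4], [6, 2, -6], [-4, -6, 0]].
Leading principal minors: Δ₁ = -4, Δ₂ = -44, Δ₃ = 400.
The minors fit neither the all-positive nor the alternating-sign pattern, so H is indefinite: a saddle point.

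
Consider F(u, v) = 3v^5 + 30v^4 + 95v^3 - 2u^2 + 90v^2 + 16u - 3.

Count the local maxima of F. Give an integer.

F separates as a function of u plus a function of v, so ∇F=0 decouples.
∂F/∂u = -4(u - 4) = 0 at u ∈ {4}; ∂F/∂v = 15v(v + 1)(v + 3)(v + 4) = 0 at v ∈ {-4, -3, -1, 0}.
The Hessian is diagonal: diag(F_uu, F_vv). Second derivatives: F_uu(4)=-4; F_vv(-4)=-180, F_vv(-3)=90, F_vv(-1)=-90, F_vv(0)=180.
Local maxima occur where both diagonal entries negative: (4, -4), (4, -1). Count: 2.

2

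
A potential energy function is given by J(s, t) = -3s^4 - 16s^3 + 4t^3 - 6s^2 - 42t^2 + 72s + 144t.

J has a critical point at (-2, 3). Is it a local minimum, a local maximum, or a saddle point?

The mixed partial ∂²J/∂s∂t is 0, so the Hessian at any point is diag(J_ss, J_tt) = diag(-12(3s^2 + 8s + 1), 12(2t - 7)).
At (-2, 3): H = diag(36, -12).
The eigenvalues have opposite signs, so H is indefinite: a saddle point.

saddle point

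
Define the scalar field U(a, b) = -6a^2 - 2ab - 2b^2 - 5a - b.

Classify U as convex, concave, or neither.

U is quadratic, so its Hessian is the constant matrix H = [[-12, -2], [-2, -4]].
det(H) = 44, tr(H) = -16.
det(H) > 0 and tr(H) < 0, so H is negative definite everywhere: concave.

concave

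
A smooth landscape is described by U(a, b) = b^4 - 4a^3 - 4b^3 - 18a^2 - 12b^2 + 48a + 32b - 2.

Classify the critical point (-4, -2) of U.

The mixed partial ∂²U/∂a∂b is 0, so the Hessian at any point is diag(U_aa, U_bb) = diag(-12(2a + 3), 12(b^2 - 2b - 2)).
At (-4, -2): H = diag(60, 72).
Both eigenvalues are positive, so H is positive definite: a local minimum.

local minimum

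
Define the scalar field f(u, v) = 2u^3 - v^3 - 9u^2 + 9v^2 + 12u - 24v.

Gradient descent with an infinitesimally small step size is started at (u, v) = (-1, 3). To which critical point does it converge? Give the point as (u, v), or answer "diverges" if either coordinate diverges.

f is separable, so gradient descent decouples: u follows -∂f/∂u, v follows -∂f/∂v.
∂f/∂u = 6(u - 2)(u - 1); at u=-1 this is 36, so u decreases.
∂f/∂v = -3(v - 4)(v - 2); at v=3 this is 3, so v decreases.
The u-coordinate has no critical point in that direction and runs off to infinity.

diverges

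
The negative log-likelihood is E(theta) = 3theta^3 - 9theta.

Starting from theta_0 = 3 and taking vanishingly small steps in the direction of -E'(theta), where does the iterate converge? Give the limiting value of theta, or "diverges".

E'(theta) = 9(theta - 1)(theta + 1), so E'(3) = 72.
Gradient descent moves in the -E' direction, i.e. theta is decreasing.
The nearest critical point in that direction is theta = 1, where E'' = 18 > 0 (a local minimum). The iterate converges there.

1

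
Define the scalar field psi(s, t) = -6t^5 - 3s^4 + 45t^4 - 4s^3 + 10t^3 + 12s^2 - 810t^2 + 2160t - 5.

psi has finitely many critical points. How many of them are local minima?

2

psi separates as a function of s plus a function of t, so ∇psi=0 decouples.
∂psi/∂s = -12s(s - 1)(s + 2) = 0 at s ∈ {-2, 0, 1}; ∂psi/∂t = -30(t - 4)(t - 3)(t - 2)(t + 3) = 0 at t ∈ {-3, 2, 3, 4}.
The Hessian is diagonal: diag(psi_ss, psi_tt). Second derivatives: psi_ss(-2)=-72, psi_ss(0)=24, psi_ss(1)=-36; psi_tt(-3)=6300, psi_tt(2)=-300, psi_tt(3)=180, psi_tt(4)=-420.
Local minima occur where both diagonal entries positive: (0, -3), (0, 3). Count: 2.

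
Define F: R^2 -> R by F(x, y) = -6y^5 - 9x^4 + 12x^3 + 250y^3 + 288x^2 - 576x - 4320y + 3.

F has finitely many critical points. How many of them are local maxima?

F separates as a function of x plus a function of y, so ∇F=0 decouples.
∂F/∂x = -36(x - 4)(x - 1)(x + 4) = 0 at x ∈ {-4, 1, 4}; ∂F/∂y = -30(y - 4)(y - 3)(y + 3)(y + 4) = 0 at y ∈ {-4, -3, 3, 4}.
The Hessian is diagonal: diag(F_xx, F_yy). Second derivatives: F_xx(-4)=-1440, F_xx(1)=540, F_xx(4)=-864; F_yy(-4)=1680, F_yy(-3)=-1260, F_yy(3)=1260, F_yy(4)=-1680.
Local maxima occur where both diagonal entries negative: (-4, -3), (-4, 4), (4, -3), (4, 4). Count: 4.

4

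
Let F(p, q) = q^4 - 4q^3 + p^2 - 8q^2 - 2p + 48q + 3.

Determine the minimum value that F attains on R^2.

F(p,q) separates as A(p) + B(q) + 3, so its minimum is min A + min B + 3.
A'(p) = 2p - 2 vanishes at p ∈ {1}; B'(q) = 4(q - 3)(q - 2)(q + 2) vanishes at q ∈ {-2, 2, 3}.
Local minima of A (where A''>0): A(1)=-1. Local minima of B: B(-2)=-80, B(3)=45.
So the global minimum of F is A(1) + B(-2) + 3 = -1 − 80 + 3 = -78, attained at (1, -2).

-78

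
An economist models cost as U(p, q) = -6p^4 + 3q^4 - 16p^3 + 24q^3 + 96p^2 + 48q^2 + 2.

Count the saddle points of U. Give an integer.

U separates as a function of p plus a function of q, so ∇U=0 decouples.
∂U/∂p = -24p(p - 2)(p + 4) = 0 at p ∈ {-4, 0, 2}; ∂U/∂q = 12q(q + 2)(q + 4) = 0 at q ∈ {-4, -2, 0}.
The Hessian is diagonal: diag(U_pp, U_qq). Second derivatives: U_pp(-4)=-576, U_pp(0)=192, U_pp(2)=-288; U_qq(-4)=96, U_qq(-2)=-48, U_qq(0)=96.
Saddle points occur where the two diagonal entries have opposite signs: (-4, -4), (-4, 0), (0, -2), (2, -4), (2, 0). Count: 5.

5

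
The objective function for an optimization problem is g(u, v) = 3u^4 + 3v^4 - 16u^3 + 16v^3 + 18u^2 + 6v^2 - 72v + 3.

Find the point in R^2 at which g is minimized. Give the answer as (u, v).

g(u,v) separates as P(u) + Q(v) + 3, so its minimum is min P + min Q + 3.
P'(u) = 12u(u - 3)(u - 1) vanishes at u ∈ {0, 1, 3}; Q'(v) = 12(v - 1)(v + 2)(v + 3) vanishes at v ∈ {-3, -2, 1}.
Local minima of P (where P''>0): P(0)=0, P(3)=-27. Local minima of Q: Q(-3)=81, Q(1)=-47.
So the global minimum of g is P(3) + Q(1) + 3 = -27 − 47 + 3 = -71, attained at (3, 1).

(3, 1)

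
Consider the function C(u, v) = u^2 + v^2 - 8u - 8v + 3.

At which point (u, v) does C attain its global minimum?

C(u,v) separates as P(u) + Q(v) + 3, so its minimum is min P + min Q + 3.
P'(u) = 2u - 8 vanishes at u ∈ {4}; Q'(v) = 2v - 8 vanishes at v ∈ {4}.
Local minima of P (where P''>0): P(4)=-16. Local minima of Q: Q(4)=-16.
So the global minimum of C is P(4) + Q(4) + 3 = -16 − 16 + 3 = -29, attained at (4, 4).

(4, 4)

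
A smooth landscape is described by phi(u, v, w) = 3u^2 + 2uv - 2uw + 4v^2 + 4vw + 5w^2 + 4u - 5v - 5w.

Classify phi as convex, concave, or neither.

convex

phi is quadratic, so its Hessian is the constant matrix H = [[6, 2, -2], [2, 8, 4], [-2, 4, 10]].
Leading principal minors: 6, 44, 280.
All positive ⇒ H ≻ 0 ⇒ convex.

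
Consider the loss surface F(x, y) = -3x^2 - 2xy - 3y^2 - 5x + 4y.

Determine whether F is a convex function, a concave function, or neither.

F is quadratic, so its Hessian is the constant matrix H = [[-6, -2], [-2, -6]].
det(H) = 32, tr(H) = -12.
det(H) > 0 and tr(H) < 0, so H is negative definite everywhere: concave.

concave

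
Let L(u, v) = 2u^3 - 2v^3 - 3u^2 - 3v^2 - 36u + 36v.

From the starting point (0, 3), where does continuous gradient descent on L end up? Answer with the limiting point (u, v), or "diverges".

L is separable, so gradient descent decouples: u follows -∂L/∂u, v follows -∂L/∂v.
∂L/∂u = 6(u - 3)(u + 2); at u=0 this is -36, so u increases.
∂L/∂v = -6(v - 2)(v + 3); at v=3 this is -36, so v increases.
The v-coordinate has no critical point in that direction and runs off to infinity.

diverges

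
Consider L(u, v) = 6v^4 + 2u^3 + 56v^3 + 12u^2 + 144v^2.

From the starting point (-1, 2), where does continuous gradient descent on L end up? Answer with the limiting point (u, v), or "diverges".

L is separable, so gradient descent decouples: u follows -∂L/∂u, v follows -∂L/∂v.
∂L/∂u = 6u(u + 4); at u=-1 this is -18, so u increases.
∂L/∂v = 24v(v + 3)(v + 4); at v=2 this is 1440, so v decreases.
u converges to its nearest critical value 0 (a local min of the u-part); v converges to 0. The iterate converges to (0, 0).

(0, 0)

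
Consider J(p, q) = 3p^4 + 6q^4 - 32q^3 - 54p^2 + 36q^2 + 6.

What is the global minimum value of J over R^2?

J(p,q) separates as A(p) + B(q) + 6, so its minimum is min A + min B + 6.
A'(p) = 12p(p - 3)(p + 3) vanishes at p ∈ {-3, 0, 3}; B'(q) = 24q(q - 3)(q - 1) vanishes at q ∈ {0, 1, 3}.
Local minima of A (where A''>0): A(-3)=-243, A(3)=-243. Local minima of B: B(0)=0, B(3)=-54.
So the global minimum of J is A(-3) + B(3) + 6 = -243 − 54 + 6 = -291, attained at (-3, 3).

-291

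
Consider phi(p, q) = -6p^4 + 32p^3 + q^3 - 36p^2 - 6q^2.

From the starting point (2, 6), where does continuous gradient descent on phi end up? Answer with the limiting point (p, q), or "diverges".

phi is separable, so gradient descent decouples: p follows -∂phi/∂p, q follows -∂phi/∂q.
∂phi/∂p = -24p(p - 3)(p - 1); at p=2 this is 48, so p decreases.
∂phi/∂q = 3q(q - 4); at q=6 this is 36, so q decreases.
p converges to its nearest critical value 1 (a local min of the p-part); q converges to 4. The iterate converges to (1, 4).

(1, 4)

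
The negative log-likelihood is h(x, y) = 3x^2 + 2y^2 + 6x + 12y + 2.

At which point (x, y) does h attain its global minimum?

(-1, -3)

h(x,y) separates as P(x) + Q(y) + 2, so its minimum is min P + min Q + 2.
P'(x) = 6x + 6 vanishes at x ∈ {-1}; Q'(y) = 4y + 12 vanishes at y ∈ {-3}.
Local minima of P (where P''>0): P(-1)=-3. Local minima of Q: Q(-3)=-18.
So the global minimum of h is P(-1) + Q(-3) + 2 = -3 − 18 + 2 = -19, attained at (-1, -3).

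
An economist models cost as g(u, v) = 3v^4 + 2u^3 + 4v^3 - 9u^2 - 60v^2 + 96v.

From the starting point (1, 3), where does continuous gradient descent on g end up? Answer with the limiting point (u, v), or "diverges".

g is separable, so gradient descent decouples: u follows -∂g/∂u, v follows -∂g/∂v.
∂g/∂u = 6u(u - 3); at u=1 this is -12, so u increases.
∂g/∂v = 12(v - 2)(v - 1)(v + 4); at v=3 this is 168, so v decreases.
u converges to its nearest critical value 3 (a local min of the u-part); v converges to 2. The iterate converges to (3, 2).

(3, 2)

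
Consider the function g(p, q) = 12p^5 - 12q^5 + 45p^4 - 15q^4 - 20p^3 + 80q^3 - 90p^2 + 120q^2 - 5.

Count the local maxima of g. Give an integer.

g separates as a function of p plus a function of q, so ∇g=0 decouples.
∂g/∂p = 60p(p - 1)(p + 1)(p + 3) = 0 at p ∈ {-3, -1, 0, 1}; ∂g/∂q = -60q(q - 2)(q + 1)(q + 2) = 0 at q ∈ {-2, -1, 0, 2}.
The Hessian is diagonal: diag(g_pp, g_qq). Second derivatives: g_pp(-3)=-1440, g_pp(-1)=240, g_pp(0)=-180, g_pp(1)=480; g_qq(-2)=480, g_qq(-1)=-180, g_qq(0)=240, g_qq(2)=-1440.
Local maxima occur where both diagonal entries negative: (-3, -1), (-3, 2), (0, -1), (0, 2). Count: 4.

4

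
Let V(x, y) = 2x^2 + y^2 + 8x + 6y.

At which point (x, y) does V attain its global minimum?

(-2, -3)

V(x,y) separates as P(x) + Q(y), so its minimum is min P + min Q.
P'(x) = 4x + 8 vanishes at x ∈ {-2}; Q'(y) = 2y + 6 vanishes at y ∈ {-3}.
Local minima of P (where P''>0): P(-2)=-8. Local minima of Q: Q(-3)=-9.
So the global minimum of V is P(-2) + Q(-3) = -8 − 9 = -17, attained at (-2, -3).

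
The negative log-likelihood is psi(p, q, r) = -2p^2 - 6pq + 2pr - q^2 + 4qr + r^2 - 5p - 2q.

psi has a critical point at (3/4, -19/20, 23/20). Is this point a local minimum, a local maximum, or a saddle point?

saddle point

The Hessian is constant: H = [[-4, -6, 2], [-6, -2, 4], [2, 4, 2]].
Leading principal minors: Δ₁ = -4, Δ₂ = -28, Δ₃ = -80.
The minors fit neither the all-positive nor the alternating-sign pattern, so H is indefinite: a saddle point.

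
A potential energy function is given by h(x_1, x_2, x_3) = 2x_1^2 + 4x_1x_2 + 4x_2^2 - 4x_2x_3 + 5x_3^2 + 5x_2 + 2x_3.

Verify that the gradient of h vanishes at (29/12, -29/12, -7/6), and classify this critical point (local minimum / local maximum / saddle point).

local minimum

∇h = (4x_1 + 4x_2, 4x_1 + 8x_2 - 4x_3 + 5, -4x_2 + 10x_3 + 2); substituting (29/12, -29/12, -7/6) gives ∇h = (0, 0, 0), so (29/12, -29/12, -7/6) is indeed a critical point.
The Hessian is constant: H = [[4, 4, 0], [4, 8, -4], [0, -4, 10]].
Leading principal minors: Δ₁ = 4, Δ₂ = 16, Δ₃ = 96.
All leading minors are positive, so H is positive definite: a local minimum.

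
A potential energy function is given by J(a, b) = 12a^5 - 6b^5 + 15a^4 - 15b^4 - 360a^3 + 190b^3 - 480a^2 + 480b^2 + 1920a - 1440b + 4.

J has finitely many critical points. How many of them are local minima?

4

J separates as a function of a plus a function of b, so ∇J=0 decouples.
∂J/∂a = 60(a - 4)(a - 1)(a + 2)(a + 4) = 0 at a ∈ {-4, -2, 1, 4}; ∂J/∂b = -30(b - 4)(b - 1)(b + 3)(b + 4) = 0 at b ∈ {-4, -3, 1, 4}.
The Hessian is diagonal: diag(J_aa, J_bb). Second derivatives: J_aa(-4)=-4800, J_aa(-2)=2160, J_aa(1)=-2700, J_aa(4)=8640; J_bb(-4)=1200, J_bb(-3)=-840, J_bb(1)=1800, J_bb(4)=-5040.
Local minima occur where both diagonal entries positive: (-2, -4), (-2, 1), (4, -4), (4, 1). Count: 4.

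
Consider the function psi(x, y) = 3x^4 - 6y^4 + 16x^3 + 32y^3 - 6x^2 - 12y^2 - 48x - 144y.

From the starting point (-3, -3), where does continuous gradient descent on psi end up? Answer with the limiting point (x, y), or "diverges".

psi is separable, so gradient descent decouples: x follows -∂psi/∂x, y follows -∂psi/∂y.
∂psi/∂x = 12(x - 1)(x + 1)(x + 4); at x=-3 this is 96, so x decreases.
∂psi/∂y = -24(y - 3)(y - 2)(y + 1); at y=-3 this is 1440, so y decreases.
The y-coordinate has no critical point in that direction and runs off to infinity.

diverges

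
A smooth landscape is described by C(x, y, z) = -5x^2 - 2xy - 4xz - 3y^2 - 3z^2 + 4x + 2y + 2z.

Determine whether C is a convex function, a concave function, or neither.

concave

C is quadratic, so its Hessian is the constant matrix H = [[-10, -2, -4], [-2, -6, 0], [-4, 0, -6]].
Leading principal minors: -10, 56, -240.
Signs alternate −, +, − ⇒ H ≺ 0 ⇒ concave.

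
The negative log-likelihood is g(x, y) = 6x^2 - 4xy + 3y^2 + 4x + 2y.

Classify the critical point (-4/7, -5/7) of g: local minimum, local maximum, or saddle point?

The Hessian of g is constant: H = [[12, -4], [-4, 6]].
det(H) = 12·6 − (-4)² = 56.
det(H) > 0 and tr(H) = 18 > 0, so H is positive definite and the point is a local minimum.

local minimum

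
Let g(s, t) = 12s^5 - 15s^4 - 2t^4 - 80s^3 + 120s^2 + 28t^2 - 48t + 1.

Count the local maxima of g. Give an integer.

g separates as a function of s plus a function of t, so ∇g=0 decouples.
∂g/∂s = 60s(s - 2)(s - 1)(s + 2) = 0 at s ∈ {-2, 0, 1, 2}; ∂g/∂t = -8(t - 2)(t - 1)(t + 3) = 0 at t ∈ {-3, 1, 2}.
The Hessian is diagonal: diag(g_ss, g_tt). Second derivatives: g_ss(-2)=-1440, g_ss(0)=240, g_ss(1)=-180, g_ss(2)=480; g_tt(-3)=-160, g_tt(1)=32, g_tt(2)=-40.
Local maxima occur where both diagonal entries negative: (-2, -3), (-2, 2), (1, -3), (1, 2). Count: 4.

4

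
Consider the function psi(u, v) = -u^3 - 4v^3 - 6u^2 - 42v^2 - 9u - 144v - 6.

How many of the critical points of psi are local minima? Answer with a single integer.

psi separates as a function of u plus a function of v, so ∇psi=0 decouples.
∂psi/∂u = -3(u + 1)(u + 3) = 0 at u ∈ {-3, -1}; ∂psi/∂v = -12(v + 3)(v + 4) = 0 at v ∈ {-4, -3}.
The Hessian is diagonal: diag(psi_uu, psi_vv). Second derivatives: psi_uu(-3)=6, psi_uu(-1)=-6; psi_vv(-4)=12, psi_vv(-3)=-12.
Local minima occur where both diagonal entries positive: (-3, -4). Count: 1.

1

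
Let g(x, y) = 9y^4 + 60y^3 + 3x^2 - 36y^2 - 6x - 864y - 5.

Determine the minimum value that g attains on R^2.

-1256

g(x,y) separates as P(x) + Q(y) − 5, so its minimum is min P + min Q − 5.
P'(x) = 6x - 6 vanishes at x ∈ {1}; Q'(y) = 36(y - 2)(y + 3)(y + 4) vanishes at y ∈ {-4, -3, 2}.
Local minima of P (where P''>0): P(1)=-3. Local minima of Q: Q(-4)=1344, Q(2)=-1248.
So the global minimum of g is P(1) + Q(2) − 5 = -3 − 1248 − 5 = -1256, attained at (1, 2).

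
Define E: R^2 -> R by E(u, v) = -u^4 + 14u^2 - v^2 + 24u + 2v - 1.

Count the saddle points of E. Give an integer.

1

E separates as a function of u plus a function of v, so ∇E=0 decouples.
∂E/∂u = -4(u - 3)(u + 1)(u + 2) = 0 at u ∈ {-2, -1, 3}; ∂E/∂v = -2(v - 1) = 0 at v ∈ {1}.
The Hessian is diagonal: diag(E_uu, E_vv). Second derivatives: E_uu(-2)=-20, E_uu(-1)=16, E_uu(3)=-80; E_vv(1)=-2.
Saddle points occur where the two diagonal entries have opposite signs: (-1, 1). Count: 1.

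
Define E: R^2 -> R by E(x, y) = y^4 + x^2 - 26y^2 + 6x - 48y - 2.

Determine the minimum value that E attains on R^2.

-363

E(x,y) separates as P(x) + Q(y) − 2, so its minimum is min P + min Q − 2.
P'(x) = 2x + 6 vanishes at x ∈ {-3}; Q'(y) = 4(y - 4)(y + 1)(y + 3) vanishes at y ∈ {-3, -1, 4}.
Local minima of P (where P''>0): P(-3)=-9. Local minima of Q: Q(-3)=-9, Q(4)=-352.
So the global minimum of E is P(-3) + Q(4) − 2 = -9 − 352 − 2 = -363, attained at (-3, 4).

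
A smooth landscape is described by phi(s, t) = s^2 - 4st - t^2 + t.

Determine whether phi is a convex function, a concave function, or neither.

neither

phi is quadratic, so its Hessian is the constant matrix H = [[2, -4], [-4, -2]].
det(H) = -20, tr(H) = 0.
det(H) < 0, so H is indefinite: neither convex nor concave.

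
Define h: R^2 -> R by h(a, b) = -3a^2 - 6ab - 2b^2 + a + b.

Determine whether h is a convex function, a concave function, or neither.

neither

h is quadratic, so its Hessian is the constant matrix H = [[-6, -6], [-6, -4]].
det(H) = -12, tr(H) = -10.
det(H) < 0, so H is indefinite: neither convex nor concave.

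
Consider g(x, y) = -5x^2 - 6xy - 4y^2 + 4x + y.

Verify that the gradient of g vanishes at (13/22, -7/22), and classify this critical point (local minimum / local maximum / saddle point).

∇g = (-10x - 6y + 4, -6x - 8y + 1); substituting (13/22, -7/22) gives ∇g = (0, 0), so (13/22, -7/22) is indeed a critical point.
The Hessian of g is constant: H = [[-10, -6], [-6, -8]].
det(H) = (-10)·(-8) − (-6)² = 44.
det(H) > 0 and tr(H) = -18 < 0, so H is negative definite and the point is a local maximum.

local maximum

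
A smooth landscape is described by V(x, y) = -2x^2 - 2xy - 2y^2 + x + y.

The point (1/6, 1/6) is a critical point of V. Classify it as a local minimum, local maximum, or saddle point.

local maximum

The Hessian of V is constant: H = [[-4, -2], [-2, -4]].
det(H) = (-4)·(-4) − (-2)² = 12.
det(H) > 0 and tr(H) = -8 < 0, so H is negative definite and the point is a local maximum.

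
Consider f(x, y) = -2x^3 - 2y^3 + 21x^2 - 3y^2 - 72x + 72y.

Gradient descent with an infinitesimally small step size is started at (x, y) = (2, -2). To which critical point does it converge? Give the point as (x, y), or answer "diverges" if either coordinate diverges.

(3, -4)

f is separable, so gradient descent decouples: x follows -∂f/∂x, y follows -∂f/∂y.
∂f/∂x = -6(x - 4)(x - 3); at x=2 this is -12, so x increases.
∂f/∂y = -6(y - 3)(y + 4); at y=-2 this is 60, so y decreases.
x converges to its nearest critical value 3 (a local min of the x-part); y converges to -4. The iterate converges to (3, -4).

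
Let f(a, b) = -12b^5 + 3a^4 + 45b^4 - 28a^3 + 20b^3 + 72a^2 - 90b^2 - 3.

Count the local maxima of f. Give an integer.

2

f separates as a function of a plus a function of b, so ∇f=0 decouples.
∂f/∂a = 12a(a - 4)(a - 3) = 0 at a ∈ {0, 3, 4}; ∂f/∂b = -60b(b - 3)(b - 1)(b + 1) = 0 at b ∈ {-1, 0, 1, 3}.
The Hessian is diagonal: diag(f_aa, f_bb). Second derivatives: f_aa(0)=144, f_aa(3)=-36, f_aa(4)=48; f_bb(-1)=480, f_bb(0)=-180, f_bb(1)=240, f_bb(3)=-1440.
Local maxima occur where both diagonal entries negative: (3, 0), (3, 3). Count: 2.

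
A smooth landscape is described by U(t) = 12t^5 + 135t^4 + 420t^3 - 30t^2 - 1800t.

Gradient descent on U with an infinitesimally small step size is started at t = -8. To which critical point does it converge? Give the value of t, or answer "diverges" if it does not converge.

diverges

U'(t) = 60(t - 1)(t + 2)(t + 3)(t + 5), so U'(-8) = 48600.
Gradient descent moves in the -U' direction, i.e. t is decreasing.
There is no critical point below t=-8, and U' keeps the same sign, so the iterate runs off to −∞.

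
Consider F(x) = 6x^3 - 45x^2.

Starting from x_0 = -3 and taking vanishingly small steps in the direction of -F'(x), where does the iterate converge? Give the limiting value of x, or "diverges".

F'(x) = 18x(x - 5), so F'(-3) = 432.
Gradient descent moves in the -F' direction, i.e. x is decreasing.
There is no critical point below x=-3, and F' keeps the same sign, so the iterate runs off to −∞.

diverges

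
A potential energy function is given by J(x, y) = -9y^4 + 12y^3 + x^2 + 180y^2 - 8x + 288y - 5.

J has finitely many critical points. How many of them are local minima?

J separates as a function of x plus a function of y, so ∇J=0 decouples.
∂J/∂x = 2(x - 4) = 0 at x ∈ {4}; ∂J/∂y = -36(y - 4)(y + 1)(y + 2) = 0 at y ∈ {-2, -1, 4}.
The Hessian is diagonal: diag(J_xx, J_yy). Second derivatives: J_xx(4)=2; J_yy(-2)=-216, J_yy(-1)=180, J_yy(4)=-1080.
Local minima occur where both diagonal entries positive: (4, -1). Count: 1.

1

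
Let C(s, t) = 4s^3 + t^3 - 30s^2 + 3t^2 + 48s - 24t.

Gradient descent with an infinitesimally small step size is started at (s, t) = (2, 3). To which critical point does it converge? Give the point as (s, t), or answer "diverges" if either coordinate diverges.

(4, 2)

C is separable, so gradient descent decouples: s follows -∂C/∂s, t follows -∂C/∂t.
∂C/∂s = 12(s - 4)(s - 1); at s=2 this is -24, so s increases.
∂C/∂t = 3(t - 2)(t + 4); at t=3 this is 21, so t decreases.
s converges to its nearest critical value 4 (a local min of the s-part); t converges to 2. The iterate converges to (4, 2).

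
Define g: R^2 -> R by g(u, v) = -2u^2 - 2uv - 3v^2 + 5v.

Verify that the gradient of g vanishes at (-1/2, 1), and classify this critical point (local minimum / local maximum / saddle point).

∇g = (-4u - 2v, -2u - 6v + 5); substituting (-1/2, 1) gives ∇g = (0, 0), so (-1/2, 1) is indeed a critical point.
The Hessian of g is constant: H = [[-4, -2], [-2, -6]].
det(H) = (-4)·(-6) − (-2)² = 20.
det(H) > 0 and tr(H) = -10 < 0, so H is negative definite and the point is a local maximum.

local maximum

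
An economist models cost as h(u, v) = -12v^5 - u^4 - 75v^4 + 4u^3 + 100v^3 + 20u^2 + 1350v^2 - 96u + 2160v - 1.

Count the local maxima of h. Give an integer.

h separates as a function of u plus a function of v, so ∇h=0 decouples.
∂h/∂u = -4(u - 4)(u - 2)(u + 3) = 0 at u ∈ {-3, 2, 4}; ∂h/∂v = -60(v - 3)(v + 1)(v + 3)(v + 4) = 0 at v ∈ {-4, -3, -1, 3}.
The Hessian is diagonal: diag(h_uu, h_vv). Second derivatives: h_uu(-3)=-140, h_uu(2)=40, h_uu(4)=-56; h_vv(-4)=1260, h_vv(-3)=-720, h_vv(-1)=1440, h_vv(3)=-10080.
Local maxima occur where both diagonal entries negative: (-3, -3), (-3, 3), (4, -3), (4, 3). Count: 4.

4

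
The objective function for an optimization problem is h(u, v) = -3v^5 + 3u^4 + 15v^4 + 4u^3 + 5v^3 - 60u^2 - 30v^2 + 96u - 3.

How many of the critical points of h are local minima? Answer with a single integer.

h separates as a function of u plus a function of v, so ∇h=0 decouples.
∂h/∂u = 12(u - 2)(u - 1)(u + 4) = 0 at u ∈ {-4, 1, 2}; ∂h/∂v = -15v(v - 4)(v - 1)(v + 1) = 0 at v ∈ {-1, 0, 1, 4}.
The Hessian is diagonal: diag(h_uu, h_vv). Second derivatives: h_uu(-4)=360, h_uu(1)=-60, h_uu(2)=72; h_vv(-1)=150, h_vv(0)=-60, h_vv(1)=90, h_vv(4)=-900.
Local minima occur where both diagonal entries positive: (-4, -1), (-4, 1), (2, -1), (2, 1). Count: 4.

4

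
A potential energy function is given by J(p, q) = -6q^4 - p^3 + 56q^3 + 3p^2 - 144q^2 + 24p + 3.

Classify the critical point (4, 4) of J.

The mixed partial ∂²J/∂p∂q is 0, so the Hessian at any point is diag(J_pp, J_qq) = diag(6(-p + 1), 24(-3q^2 + 14q - 12)).
At (4, 4): H = diag(-18, -96).
Both eigenvalues are negative, so H is negative definite: a local maximum.

local maximum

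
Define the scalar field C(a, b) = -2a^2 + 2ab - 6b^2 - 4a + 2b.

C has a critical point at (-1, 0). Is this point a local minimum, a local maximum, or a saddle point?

local maximum

The Hessian of C is constant: H = [[-4, 2], [2, -12]].
det(H) = (-4)·(-12) − 2² = 44.
det(H) > 0 and tr(H) = -16 < 0, so H is negative definite and the point is a local maximum.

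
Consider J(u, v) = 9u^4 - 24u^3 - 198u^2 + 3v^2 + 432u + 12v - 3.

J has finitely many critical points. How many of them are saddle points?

1

J separates as a function of u plus a function of v, so ∇J=0 decouples.
∂J/∂u = 36(u - 4)(u - 1)(u + 3) = 0 at u ∈ {-3, 1, 4}; ∂J/∂v = 6(v + 2) = 0 at v ∈ {-2}.
The Hessian is diagonal: diag(J_uu, J_vv). Second derivatives: J_uu(-3)=1008, J_uu(1)=-432, J_uu(4)=756; J_vv(-2)=6.
Saddle points occur where the two diagonal entries have opposite signs: (1, -2). Count: 1.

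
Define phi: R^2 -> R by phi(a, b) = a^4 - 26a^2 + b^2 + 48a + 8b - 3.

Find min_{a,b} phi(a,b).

phi(a,b) separates as P(a) + Q(b) − 3, so its minimum is min P + min Q − 3.
P'(a) = 4(a - 3)(a - 1)(a + 4) vanishes at a ∈ {-4, 1, 3}; Q'(b) = 2b + 8 vanishes at b ∈ {-4}.
Local minima of P (where P''>0): P(-4)=-352, P(3)=-9. Local minima of Q: Q(-4)=-16.
So the global minimum of phi is P(-4) + Q(-4) − 3 = -352 − 16 − 3 = -371, attained at (-4, -4).

-371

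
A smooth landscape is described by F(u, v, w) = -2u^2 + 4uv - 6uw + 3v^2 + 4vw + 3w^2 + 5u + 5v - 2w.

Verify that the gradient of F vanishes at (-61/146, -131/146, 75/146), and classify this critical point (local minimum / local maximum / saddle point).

saddle point

∇F = (-4u + 4v - 6w + 5, 4u + 6v + 4w + 5, -6u + 4v + 6w - 2); substituting (-61/146, -131/146, 75/146) gives ∇F = (0, 0, 0), so (-61/146, -131/146, 75/146) is indeed a critical point.
The Hessian is constant: H = [[-4, 4, -6], [4, 6, 4], [-6, 4, 6]].
Leading principal minors: Δ₁ = -4, Δ₂ = -40, Δ₃ = -584.
The minors fit neither the all-positive nor the alternating-sign pattern, so H is indefinite: a saddle point.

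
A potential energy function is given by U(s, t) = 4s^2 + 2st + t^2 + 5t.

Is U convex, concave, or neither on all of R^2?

convex

U is quadratic, so its Hessian is the constant matrix H = [[8, 2], [2, 2]].
det(H) = 12, tr(H) = 10.
det(H) > 0 and tr(H) > 0, so H is positive definite everywhere: convex.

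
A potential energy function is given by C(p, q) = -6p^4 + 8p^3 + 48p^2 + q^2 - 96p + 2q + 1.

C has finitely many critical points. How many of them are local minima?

C separates as a function of p plus a function of q, so ∇C=0 decouples.
∂C/∂p = -24(p - 2)(p - 1)(p + 2) = 0 at p ∈ {-2, 1, 2}; ∂C/∂q = 2(q + 1) = 0 at q ∈ {-1}.
The Hessian is diagonal: diag(C_pp, C_qq). Second derivatives: C_pp(-2)=-288, C_pp(1)=72, C_pp(2)=-96; C_qq(-1)=2.
Local minima occur where both diagonal entries positive: (1, -1). Count: 1.

1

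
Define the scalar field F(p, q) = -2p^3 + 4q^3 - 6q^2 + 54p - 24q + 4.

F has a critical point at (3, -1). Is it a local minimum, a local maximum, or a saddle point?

The mixed partial ∂²F/∂p∂q is 0, so the Hessian at any point is diag(F_pp, F_qq) = diag(-12p, 12(2q - 1)).
At (3, -1): H = diag(-36, -36).
Both eigenvalues are negative, so H is negative definite: a local maximum.

local maximum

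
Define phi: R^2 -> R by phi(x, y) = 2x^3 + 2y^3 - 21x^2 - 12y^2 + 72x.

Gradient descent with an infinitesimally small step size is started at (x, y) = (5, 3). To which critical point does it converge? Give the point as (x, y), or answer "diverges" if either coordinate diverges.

(4, 4)

phi is separable, so gradient descent decouples: x follows -∂phi/∂x, y follows -∂phi/∂y.
∂phi/∂x = 6(x - 4)(x - 3); at x=5 this is 12, so x decreases.
∂phi/∂y = 6y(y - 4); at y=3 this is -18, so y increases.
x converges to its nearest critical value 4 (a local min of the x-part); y converges to 4. The iterate converges to (4, 4).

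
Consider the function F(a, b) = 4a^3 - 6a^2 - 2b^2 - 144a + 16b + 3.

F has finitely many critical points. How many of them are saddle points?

1

F separates as a function of a plus a function of b, so ∇F=0 decouples.
∂F/∂a = 12(a - 4)(a + 3) = 0 at a ∈ {-3, 4}; ∂F/∂b = -4(b - 4) = 0 at b ∈ {4}.
The Hessian is diagonal: diag(F_aa, F_bb). Second derivatives: F_aa(-3)=-84, F_aa(4)=84; F_bb(4)=-4.
Saddle points occur where the two diagonal entries have opposite signs: (4, 4). Count: 1.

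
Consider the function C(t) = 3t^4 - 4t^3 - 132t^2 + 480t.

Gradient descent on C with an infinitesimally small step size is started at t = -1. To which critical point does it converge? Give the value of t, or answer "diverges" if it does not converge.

C'(t) = 12(t - 4)(t - 2)(t + 5), so C'(-1) = 720.
Gradient descent moves in the -C' direction, i.e. t is decreasing.
The nearest critical point in that direction is t = -5, where C'' = 756 > 0 (a local minimum). The iterate converges there.

-5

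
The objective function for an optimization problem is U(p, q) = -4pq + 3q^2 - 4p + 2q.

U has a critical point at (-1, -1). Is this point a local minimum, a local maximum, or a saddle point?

The Hessian of U is constant: H = [[0, -4], [-4, 6]].
det(H) = 0·6 − (-4)² = -16.
Since det(H) < 0, H is indefinite and the critical point is a saddle point.

saddle point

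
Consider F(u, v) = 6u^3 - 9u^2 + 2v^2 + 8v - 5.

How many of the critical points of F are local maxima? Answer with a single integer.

F separates as a function of u plus a function of v, so ∇F=0 decouples.
∂F/∂u = 18u(u - 1) = 0 at u ∈ {0, 1}; ∂F/∂v = 4(v + 2) = 0 at v ∈ {-2}.
The Hessian is diagonal: diag(F_uu, F_vv). Second derivatives: F_uu(0)=-18, F_uu(1)=18; F_vv(-2)=4.
Local maxima occur where both diagonal entries negative: none. Count: 0.

0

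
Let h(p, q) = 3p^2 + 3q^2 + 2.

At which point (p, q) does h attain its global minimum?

(0, 0)

h(p,q) separates as A(p) + B(q) + 2, so its minimum is min A + min B + 2.
A'(p) = 6p vanishes at p ∈ {0}; B'(q) = 6q vanishes at q ∈ {0}.
Local minima of A (where A''>0): A(0)=0. Local minima of B: B(0)=0.
So the global minimum of h is A(0) + B(0) + 2 = 0 + 0 + 2 = 2, attained at (0, 0).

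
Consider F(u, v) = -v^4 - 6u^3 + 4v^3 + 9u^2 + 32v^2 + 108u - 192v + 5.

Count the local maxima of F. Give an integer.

F separates as a function of u plus a function of v, so ∇F=0 decouples.
∂F/∂u = -18(u - 3)(u + 2) = 0 at u ∈ {-2, 3}; ∂F/∂v = -4(v - 4)(v - 3)(v + 4) = 0 at v ∈ {-4, 3, 4}.
The Hessian is diagonal: diag(F_uu, F_vv). Second derivatives: F_uu(-2)=90, F_uu(3)=-90; F_vv(-4)=-224, F_vv(3)=28, F_vv(4)=-32.
Local maxima occur where both diagonal entries negative: (3, -4), (3, 4). Count: 2.

2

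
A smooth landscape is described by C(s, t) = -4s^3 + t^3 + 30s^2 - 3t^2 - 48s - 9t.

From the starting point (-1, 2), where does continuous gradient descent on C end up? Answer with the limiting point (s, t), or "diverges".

(1, 3)

C is separable, so gradient descent decouples: s follows -∂C/∂s, t follows -∂C/∂t.
∂C/∂s = -12(s - 4)(s - 1); at s=-1 this is -120, so s increases.
∂C/∂t = 3(t - 3)(t + 1); at t=2 this is -9, so t increases.
s converges to its nearest critical value 1 (a local min of the s-part); t converges to 3. The iterate converges to (1, 3).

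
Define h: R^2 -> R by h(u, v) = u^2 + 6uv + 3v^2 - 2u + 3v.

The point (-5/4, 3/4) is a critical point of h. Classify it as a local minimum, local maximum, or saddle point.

saddle point

The Hessian of h is constant: H = [[2, 6], [6, 6]].
det(H) = 2·6 − 6² = -24.
Since det(H) < 0, H is indefinite and the critical point is a saddle point.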